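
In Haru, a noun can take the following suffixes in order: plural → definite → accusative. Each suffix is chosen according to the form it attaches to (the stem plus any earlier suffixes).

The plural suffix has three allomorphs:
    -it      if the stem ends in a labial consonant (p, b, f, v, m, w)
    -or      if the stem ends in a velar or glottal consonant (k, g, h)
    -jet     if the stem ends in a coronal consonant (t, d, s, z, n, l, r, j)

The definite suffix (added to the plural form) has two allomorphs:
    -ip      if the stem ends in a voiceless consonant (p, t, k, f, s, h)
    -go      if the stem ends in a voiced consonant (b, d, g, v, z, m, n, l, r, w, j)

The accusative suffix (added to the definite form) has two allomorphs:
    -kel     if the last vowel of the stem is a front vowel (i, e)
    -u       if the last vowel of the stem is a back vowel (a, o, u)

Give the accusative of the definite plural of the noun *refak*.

*refak* — final consonant /k/ (velar/glottal) → -or → *refakor*.
The plural form *refakor*: final consonant = /r/, voiced → -go → *refakorgo*.
The definite form *refakorgo* — last vowel /o/ (a back vowel) → -u → *refakorgou*.

refakorgou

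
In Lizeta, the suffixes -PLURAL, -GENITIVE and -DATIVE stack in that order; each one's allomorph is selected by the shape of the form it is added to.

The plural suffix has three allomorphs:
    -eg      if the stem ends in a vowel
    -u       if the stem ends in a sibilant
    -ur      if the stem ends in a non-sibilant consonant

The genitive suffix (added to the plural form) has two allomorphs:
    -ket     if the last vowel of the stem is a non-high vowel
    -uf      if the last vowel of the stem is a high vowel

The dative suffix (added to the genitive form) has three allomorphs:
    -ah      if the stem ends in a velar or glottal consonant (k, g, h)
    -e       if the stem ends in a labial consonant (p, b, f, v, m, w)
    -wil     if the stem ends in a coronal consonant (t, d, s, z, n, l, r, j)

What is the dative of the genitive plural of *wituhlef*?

*wituhlef* — final sound /f/ (a non-sibilant consonant) → -ur → *wituhlefur*.
Since the last vowel of the plural form *wituhlefur* is /u/ (a high vowel), it takes -uf, giving *wituhlefuruf*.
The genitive form *wituhlefuruf* — final consonant /f/ (labial) → -e → *wituhlefurufe*.

wituhlefurufe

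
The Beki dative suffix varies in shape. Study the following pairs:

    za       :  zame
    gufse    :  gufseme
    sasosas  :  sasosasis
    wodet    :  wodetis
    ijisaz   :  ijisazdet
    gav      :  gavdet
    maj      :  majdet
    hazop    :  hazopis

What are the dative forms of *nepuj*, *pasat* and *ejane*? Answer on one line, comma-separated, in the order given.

nepujdet, pasatis, ejaneme

The suffix is conditioned by the final sound: -is when the stem ends in a voiceless consonant (*sasosas*, *wodet*, *hazop*); -det when the stem ends in a voiced consonant (*ijisaz*, *gav*, *maj*); -me when the stem ends in a vowel (*za*, *gufse*).
*nepuj*: final sound = /j/, a voiced consonant → -det → *nepujdet*.
Since the final sound of *pasat* is /t/ (a voiceless consonant), it takes -is, giving *pasatis*.
*ejane*: final sound = /e/, a vowel → -me → *ejaneme*.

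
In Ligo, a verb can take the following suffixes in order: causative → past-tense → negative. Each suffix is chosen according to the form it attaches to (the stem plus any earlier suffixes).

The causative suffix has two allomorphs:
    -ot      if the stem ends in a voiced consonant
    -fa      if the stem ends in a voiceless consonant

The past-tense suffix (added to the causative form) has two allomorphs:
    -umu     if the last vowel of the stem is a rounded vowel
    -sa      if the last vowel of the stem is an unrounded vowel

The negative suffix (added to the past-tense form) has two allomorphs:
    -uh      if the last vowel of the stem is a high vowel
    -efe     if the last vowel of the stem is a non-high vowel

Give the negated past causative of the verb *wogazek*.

wogazekfasaefe

*wogazek* — final consonant /k/ (voiceless) → -fa → *wogazekfa*.
The last vowel of the causative form *wogazekfa* is /a/, which is an unrounded vowel, so the past-tense suffix is -sa, giving *wogazekfasa*.
The past-tense form *wogazekfasa*: last vowel = /a/, a non-high vowel → -efe → *wogazekfasaefe*.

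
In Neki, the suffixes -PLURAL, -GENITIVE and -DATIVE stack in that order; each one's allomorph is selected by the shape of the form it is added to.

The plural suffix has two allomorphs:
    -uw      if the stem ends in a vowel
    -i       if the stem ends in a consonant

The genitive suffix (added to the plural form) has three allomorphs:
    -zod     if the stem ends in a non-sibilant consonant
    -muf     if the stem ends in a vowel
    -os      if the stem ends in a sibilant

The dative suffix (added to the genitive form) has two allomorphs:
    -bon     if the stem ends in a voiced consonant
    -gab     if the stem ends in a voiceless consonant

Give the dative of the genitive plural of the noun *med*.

medimufgab

*med* — final sound /d/ (a consonant) → -i → *medi*.
The plural form *medi* — final sound /i/ (a vowel) → -muf → *medimuf*.
Since the final consonant of the genitive form *medimuf* is /f/ (voiceless), it takes -gab, giving *medimufgab*.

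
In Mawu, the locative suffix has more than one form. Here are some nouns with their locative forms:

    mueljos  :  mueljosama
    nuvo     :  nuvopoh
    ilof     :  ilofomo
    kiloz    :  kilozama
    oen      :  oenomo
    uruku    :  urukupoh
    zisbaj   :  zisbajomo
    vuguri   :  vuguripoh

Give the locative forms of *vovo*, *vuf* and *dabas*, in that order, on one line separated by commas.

vovopoh, vufomo, dabasama

The pattern is sibilance of the final sound: -ama when the stem ends in a sibilant (*mueljos*, *kiloz*); -omo when the stem ends in a non-sibilant consonant (*ilof*, *oen*, *zisbaj*); -poh when the stem ends in a vowel (*nuvo*, *uruku*, *vuguri*).
The final sound of *vovo* is /o/, which is a vowel, so the suffix is -poh, giving *vovopoh*.
The final sound of *vuf* is /f/, which is a non-sibilant consonant, so the suffix is -omo, giving *vufomo*.
Since the final sound of *dabas* is /s/ (a sibilant), it takes -ama, giving *dabasama*.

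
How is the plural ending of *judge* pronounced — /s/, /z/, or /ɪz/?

The stem *judge* ends in a sibilant (/s, z, ʃ, ʒ, tʃ, dʒ/).
The plural suffix surfaces as /ɪz/ after sibilants, /s/ after other voiceless consonants, and /z/ after other voiced sounds.
So the plural -s on *judge* is pronounced /ɪz/.

/ɪz/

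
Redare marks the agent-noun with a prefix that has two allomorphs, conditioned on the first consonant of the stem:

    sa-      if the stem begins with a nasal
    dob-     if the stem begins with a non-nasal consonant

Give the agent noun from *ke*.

dobke

*ke* — first consonant /k/ (non-nasal) → dob- → *dobke*.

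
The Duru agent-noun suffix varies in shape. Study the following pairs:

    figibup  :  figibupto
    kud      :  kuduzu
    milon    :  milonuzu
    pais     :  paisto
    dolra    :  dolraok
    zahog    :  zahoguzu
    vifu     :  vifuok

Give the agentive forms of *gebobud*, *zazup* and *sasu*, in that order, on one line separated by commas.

The suffix is conditioned by the final sound: -to when the stem ends in a voiceless consonant (*figibup*, *pais*); -uzu when the stem ends in a voiced consonant (*kud*, *milon*, *zahog*); -ok when the stem ends in a vowel (*dolra*, *vifu*).
*gebobud*: final sound = /d/, a voiced consonant → -uzu → *gebobuduzu*.
*zazup* — final sound /p/ (a voiceless consonant) → -to → *zazupto*.
*sasu* — final sound /u/ (a vowel) → -ok → *sasuok*.

gebobuduzu, zazupto, sasuok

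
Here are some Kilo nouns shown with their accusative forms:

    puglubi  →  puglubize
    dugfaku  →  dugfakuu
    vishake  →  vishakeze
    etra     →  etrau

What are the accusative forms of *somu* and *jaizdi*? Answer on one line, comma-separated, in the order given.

somuu, jaizdize

The pattern is front/back vowel harmony: -ze when the last vowel of the stem is a front vowel (*puglubi*, *vishake*); -u when the last vowel of the stem is a back vowel (*dugfaku*, *etra*).
The last vowel of *somu* is /u/, which is a back vowel, so the suffix is -u, giving *somuu*.
Since the last vowel of *jaizdi* is /i/ (a front vowel), it takes -ze, giving *jaizdize*.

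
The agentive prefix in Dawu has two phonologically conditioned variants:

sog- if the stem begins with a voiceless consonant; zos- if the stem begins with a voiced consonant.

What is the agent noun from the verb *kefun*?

The first consonant of *kefun* is /k/, which is voiceless, so the prefix is sog-, giving *sogkefun*.

sogkefun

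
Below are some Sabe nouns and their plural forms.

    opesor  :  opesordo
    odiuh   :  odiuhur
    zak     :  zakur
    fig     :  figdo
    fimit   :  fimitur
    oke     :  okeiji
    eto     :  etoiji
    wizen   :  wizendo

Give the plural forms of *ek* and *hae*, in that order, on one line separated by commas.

ekur, haeiji

The pattern is voicing of the final sound: -ur when the stem ends in a voiceless consonant (*odiuh*, *zak*, *fimit*); -do when the stem ends in a voiced consonant (*opesor*, *fig*, *wizen*); -iji when the stem ends in a vowel (*oke*, *eto*).
*ek*: final sound = /k/, a voiceless consonant → -ur → *ekur*.
The final sound of *hae* is /e/, which is a vowel, so the suffix is -iji, giving *haeiji*.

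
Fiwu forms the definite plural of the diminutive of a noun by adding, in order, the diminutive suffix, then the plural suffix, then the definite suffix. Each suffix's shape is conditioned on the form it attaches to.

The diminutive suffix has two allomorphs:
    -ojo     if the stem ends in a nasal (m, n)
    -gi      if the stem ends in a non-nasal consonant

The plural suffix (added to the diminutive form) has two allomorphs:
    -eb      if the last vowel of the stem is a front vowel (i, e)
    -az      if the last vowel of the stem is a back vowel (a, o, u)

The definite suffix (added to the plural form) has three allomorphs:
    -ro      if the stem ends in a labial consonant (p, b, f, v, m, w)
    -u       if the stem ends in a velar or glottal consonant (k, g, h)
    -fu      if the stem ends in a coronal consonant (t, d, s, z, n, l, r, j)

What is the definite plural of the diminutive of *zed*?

zedgiebro

The final consonant of *zed* is /d/, which is non-nasal, so the diminutive suffix is -gi, giving *zedgi*.
The last vowel of the diminutive form *zedgi* is /i/, which is a front vowel, so the plural suffix is -eb, giving *zedgieb*.
Since the final consonant of the plural form *zedgieb* is /b/ (labial), it takes -ro, giving *zedgiebro*.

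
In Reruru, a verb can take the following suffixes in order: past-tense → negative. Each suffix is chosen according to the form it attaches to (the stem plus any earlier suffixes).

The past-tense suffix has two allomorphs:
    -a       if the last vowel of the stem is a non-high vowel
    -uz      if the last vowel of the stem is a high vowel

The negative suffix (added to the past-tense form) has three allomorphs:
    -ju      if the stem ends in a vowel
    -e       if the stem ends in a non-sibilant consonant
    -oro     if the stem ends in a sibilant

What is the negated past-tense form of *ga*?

gaaju

*ga*: last vowel = /a/, a non-high vowel → -a → *gaa*.
The final sound of the past-tense form *gaa* is /a/, which is a vowel, so the negative suffix is -ju, giving *gaaju*.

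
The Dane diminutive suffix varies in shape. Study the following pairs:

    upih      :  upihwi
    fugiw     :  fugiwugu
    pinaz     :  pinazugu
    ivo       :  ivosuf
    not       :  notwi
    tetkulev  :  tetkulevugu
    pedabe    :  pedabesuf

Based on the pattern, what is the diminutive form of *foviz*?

The alternation tracks the final sound of the stem — -wi when the stem ends in a voiceless consonant (*upih*, *not*); -ugu when the stem ends in a voiced consonant (*fugiw*, *pinaz*, *tetkulev*); -suf when the stem ends in a vowel (*ivo*, *pedabe*).
Since the final sound of *foviz* is /z/ (a voiced consonant), it takes -ugu, giving *fovizugu*.

fovizugu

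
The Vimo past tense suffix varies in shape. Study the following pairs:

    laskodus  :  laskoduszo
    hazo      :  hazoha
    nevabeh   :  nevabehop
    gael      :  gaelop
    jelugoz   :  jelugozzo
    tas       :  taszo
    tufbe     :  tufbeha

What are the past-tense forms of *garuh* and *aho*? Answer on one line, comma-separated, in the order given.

The suffix is conditioned by the final sound: -zo when the stem ends in a sibilant (*laskodus*, *jelugoz*, *tas*); -op when the stem ends in a non-sibilant consonant (*nevabeh*, *gael*); -ha when the stem ends in a vowel (*hazo*, *tufbe*).
The final sound of *garuh* is /h/, which is a non-sibilant consonant, so the suffix is -op, giving *garuhop*.
*aho*: final sound = /o/, a vowel → -ha → *ahoha*.

garuhop, ahoha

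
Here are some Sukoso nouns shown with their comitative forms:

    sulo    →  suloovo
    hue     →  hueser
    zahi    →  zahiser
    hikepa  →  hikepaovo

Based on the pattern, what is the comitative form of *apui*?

The suffix is conditioned by the last vowel: -ser when the last vowel of the stem is a front vowel (*hue*, *zahi*); -ovo when the last vowel of the stem is a back vowel (*sulo*, *hikepa*).
*apui*: last vowel = /i/, a front vowel → -ser → *apuiser*.

apuiser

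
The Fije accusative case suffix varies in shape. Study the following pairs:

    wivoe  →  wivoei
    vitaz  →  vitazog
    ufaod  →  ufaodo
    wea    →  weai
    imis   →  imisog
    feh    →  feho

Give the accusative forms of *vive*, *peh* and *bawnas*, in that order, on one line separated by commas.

Looking at the final sound of each stem: -og when the stem ends in a sibilant (*vitaz*, *imis*); -o when the stem ends in a non-sibilant consonant (*ufaod*, *feh*); -i when the stem ends in a vowel (*wivoe*, *wea*).
Since the final sound of *vive* is /e/ (a vowel), it takes -i, giving *vivei*.
The final sound of *peh* is /h/, which is a non-sibilant consonant, so the suffix is -o, giving *peho*.
*bawnas*: final sound = /s/, a sibilant → -og → *bawnasog*.

vivei, peho, bawnasog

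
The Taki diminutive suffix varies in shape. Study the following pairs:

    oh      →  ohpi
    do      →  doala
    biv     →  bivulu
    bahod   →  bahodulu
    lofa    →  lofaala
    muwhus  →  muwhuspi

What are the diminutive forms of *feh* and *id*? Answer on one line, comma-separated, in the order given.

fehpi, idulu

Looking at the final sound of each stem: -pi when the stem ends in a voiceless consonant (*oh*, *muwhus*); -ulu when the stem ends in a voiced consonant (*biv*, *bahod*); -ala when the stem ends in a vowel (*do*, *lofa*).
*feh*: final sound = /h/, a voiceless consonant → -pi → *fehpi*.
*id*: final sound = /d/, a voiced consonant → -ulu → *idulu*.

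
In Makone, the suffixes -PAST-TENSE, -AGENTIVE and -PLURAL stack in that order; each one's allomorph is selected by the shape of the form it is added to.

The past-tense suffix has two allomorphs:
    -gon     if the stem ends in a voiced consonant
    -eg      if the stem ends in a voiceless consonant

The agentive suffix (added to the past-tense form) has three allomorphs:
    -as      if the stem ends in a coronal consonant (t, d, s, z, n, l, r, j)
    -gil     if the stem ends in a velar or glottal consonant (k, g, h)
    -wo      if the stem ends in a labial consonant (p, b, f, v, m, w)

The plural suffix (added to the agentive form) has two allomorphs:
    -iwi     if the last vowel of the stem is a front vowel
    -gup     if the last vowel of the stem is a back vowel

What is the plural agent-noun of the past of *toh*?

toheggiliwi

*toh*: final consonant = /h/, voiceless → -eg → *toheg*.
The final consonant of the past-tense form *toheg* is /g/, which is velar/glottal, so the agentive suffix is -gil, giving *toheggil*.
The last vowel of the agentive form *toheggil* is /i/, which is a front vowel, so the plural suffix is -iwi, giving *toheggiliwi*.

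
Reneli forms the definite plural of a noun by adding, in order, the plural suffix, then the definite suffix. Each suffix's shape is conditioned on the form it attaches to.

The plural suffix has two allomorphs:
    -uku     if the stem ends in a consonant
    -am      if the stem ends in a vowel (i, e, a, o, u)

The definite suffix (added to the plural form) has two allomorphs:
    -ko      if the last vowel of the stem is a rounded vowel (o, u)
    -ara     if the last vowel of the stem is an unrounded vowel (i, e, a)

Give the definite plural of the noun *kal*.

*kal* — final sound /l/ (a consonant) → -uku → *kaluku*.
Since the last vowel of the plural form *kaluku* is /u/ (a rounded vowel), it takes -ko, giving *kalukuko*.

kalukuko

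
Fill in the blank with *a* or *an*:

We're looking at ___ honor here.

The indefinite article is chosen by the initial *sound* of the following word, not its spelling.
*honor* begins with the sound /ɒ/ (silent h) — a vowel sound.
So the article is *an*: We're looking at an honor here.

an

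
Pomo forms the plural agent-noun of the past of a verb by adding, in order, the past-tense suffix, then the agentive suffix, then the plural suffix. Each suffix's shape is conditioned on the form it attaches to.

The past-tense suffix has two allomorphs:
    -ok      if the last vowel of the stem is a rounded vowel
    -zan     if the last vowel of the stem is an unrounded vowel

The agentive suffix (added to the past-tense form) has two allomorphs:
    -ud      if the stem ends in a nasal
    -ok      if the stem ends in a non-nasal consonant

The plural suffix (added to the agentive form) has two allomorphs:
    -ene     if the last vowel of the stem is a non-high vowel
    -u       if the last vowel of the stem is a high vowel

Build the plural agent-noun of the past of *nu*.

*nu* — last vowel /u/ (a rounded vowel) → -ok → *nuok*.
The past-tense form *nuok* — final consonant /k/ (non-nasal) → -ok → *nuokok*.
The agentive form *nuokok* — last vowel /o/ (a non-high vowel) → -ene → *nuokokene*.

nuokokene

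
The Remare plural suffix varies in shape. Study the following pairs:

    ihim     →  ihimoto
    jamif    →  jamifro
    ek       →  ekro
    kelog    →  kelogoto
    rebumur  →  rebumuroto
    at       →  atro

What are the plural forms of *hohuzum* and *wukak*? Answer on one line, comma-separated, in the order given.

hohuzumoto, wukakro

The alternation tracks the final consonant of the stem — -ro when the stem ends in a voiceless consonant (*jamif*, *ek*, *at*); -oto when the stem ends in a voiced consonant (*ihim*, *kelog*, *rebumur*).
*hohuzum* — final consonant /m/ (voiced) → -oto → *hohuzumoto*.
Since the final consonant of *wukak* is /k/ (voiceless), it takes -ro, giving *wukakro*.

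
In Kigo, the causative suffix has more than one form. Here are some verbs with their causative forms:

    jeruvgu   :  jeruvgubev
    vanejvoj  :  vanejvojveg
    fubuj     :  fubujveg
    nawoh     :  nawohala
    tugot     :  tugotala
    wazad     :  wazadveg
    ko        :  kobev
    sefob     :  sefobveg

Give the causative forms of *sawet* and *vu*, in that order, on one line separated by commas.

sawetala, vubev

Looking at the final sound of each stem: -ala when the stem ends in a voiceless consonant (*nawoh*, *tugot*); -veg when the stem ends in a voiced consonant (*vanejvoj*, *fubuj*, *wazad*, *sefob*); -bev when the stem ends in a vowel (*jeruvgu*, *ko*).
*sawet*: final sound = /t/, a voiceless consonant → -ala → *sawetala*.
*vu* — final sound /u/ (a vowel) → -bev → *vubev*.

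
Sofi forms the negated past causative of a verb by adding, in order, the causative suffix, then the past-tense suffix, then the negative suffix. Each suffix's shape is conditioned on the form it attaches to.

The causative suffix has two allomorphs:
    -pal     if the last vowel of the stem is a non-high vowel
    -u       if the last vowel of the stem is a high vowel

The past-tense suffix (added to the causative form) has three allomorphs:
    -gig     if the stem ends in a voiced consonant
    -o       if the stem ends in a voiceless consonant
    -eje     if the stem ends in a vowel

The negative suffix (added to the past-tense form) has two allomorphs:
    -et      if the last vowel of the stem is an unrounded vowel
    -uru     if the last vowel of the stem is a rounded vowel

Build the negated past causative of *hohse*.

The last vowel of *hohse* is /e/, which is a non-high vowel, so the causative suffix is -pal, giving *hohsepal*.
The causative form *hohsepal* — final sound /l/ (a voiced consonant) → -gig → *hohsepalgig*.
Since the last vowel of the past-tense form *hohsepalgig* is /i/ (an unrounded vowel), it takes -et, giving *hohsepalgiget*.

hohsepalgiget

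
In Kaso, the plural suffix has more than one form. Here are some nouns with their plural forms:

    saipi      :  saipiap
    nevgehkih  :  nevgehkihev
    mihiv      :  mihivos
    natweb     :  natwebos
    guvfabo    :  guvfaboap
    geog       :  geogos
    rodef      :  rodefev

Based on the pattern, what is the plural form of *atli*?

The alternation tracks the final sound of the stem — -ev when the stem ends in a voiceless consonant (*nevgehkih*, *rodef*); -os when the stem ends in a voiced consonant (*mihiv*, *natweb*, *geog*); -ap when the stem ends in a vowel (*saipi*, *guvfabo*).
The final sound of *atli* is /i/, which is a vowel, so the suffix is -ap, giving *atliap*.

atliap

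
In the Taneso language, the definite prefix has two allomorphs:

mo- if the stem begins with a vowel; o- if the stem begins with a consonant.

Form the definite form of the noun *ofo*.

moofo

The first sound of *ofo* is /o/, which is a vowel, so the prefix is mo-, giving *moofo*.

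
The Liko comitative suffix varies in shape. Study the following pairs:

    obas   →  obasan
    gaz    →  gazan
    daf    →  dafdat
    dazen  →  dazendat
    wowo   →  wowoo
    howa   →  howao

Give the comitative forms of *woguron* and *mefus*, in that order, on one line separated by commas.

Looking at the final sound of each stem: -an when the stem ends in a sibilant (*obas*, *gaz*); -dat when the stem ends in a non-sibilant consonant (*daf*, *dazen*); -o when the stem ends in a vowel (*wowo*, *howa*).
The final sound of *woguron* is /n/, which is a non-sibilant consonant, so the suffix is -dat, giving *wogurondat*.
*mefus*: final sound = /s/, a sibilant → -an → *mefusan*.

wogurondat, mefusan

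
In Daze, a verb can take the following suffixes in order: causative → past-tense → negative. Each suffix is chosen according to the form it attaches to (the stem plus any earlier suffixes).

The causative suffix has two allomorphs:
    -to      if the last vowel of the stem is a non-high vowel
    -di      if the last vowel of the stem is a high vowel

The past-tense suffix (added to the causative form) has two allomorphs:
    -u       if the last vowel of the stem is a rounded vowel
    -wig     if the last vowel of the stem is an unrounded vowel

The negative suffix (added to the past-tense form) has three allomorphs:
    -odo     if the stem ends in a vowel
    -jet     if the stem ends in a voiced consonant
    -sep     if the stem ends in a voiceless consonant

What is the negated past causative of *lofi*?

lofidiwigjet

The last vowel of *lofi* is /i/, which is a high vowel, so the causative suffix is -di, giving *lofidi*.
The causative form *lofidi*: last vowel = /i/, an unrounded vowel → -wig → *lofidiwig*.
The final sound of the past-tense form *lofidiwig* is /g/, which is a voiced consonant, so the negative suffix is -jet, giving *lofidiwigjet*.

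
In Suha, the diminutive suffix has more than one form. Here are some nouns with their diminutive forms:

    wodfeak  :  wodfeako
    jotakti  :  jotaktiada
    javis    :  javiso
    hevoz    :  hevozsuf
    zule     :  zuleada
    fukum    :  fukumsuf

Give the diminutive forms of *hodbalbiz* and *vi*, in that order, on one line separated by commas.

The suffix is conditioned by the final sound: -o when the stem ends in a voiceless consonant (*wodfeak*, *javis*); -suf when the stem ends in a voiced consonant (*hevoz*, *fukum*); -ada when the stem ends in a vowel (*jotakti*, *zule*).
The final sound of *hodbalbiz* is /z/, which is a voiced consonant, so the suffix is -suf, giving *hodbalbizsuf*.
The final sound of *vi* is /i/, which is a vowel, so the suffix is -ada, giving *viada*.

hodbalbizsuf, viada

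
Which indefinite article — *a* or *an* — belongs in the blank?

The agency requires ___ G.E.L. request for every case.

a

The indefinite article is chosen by the initial *sound* of the following word, not its spelling.
The initialism *G.E.L.* is read letter by letter; the first letter, G, is pronounced /dʒiː/, which begins with a consonant sound.
So the article is *a*: The agency requires a G.E.L. request for every case.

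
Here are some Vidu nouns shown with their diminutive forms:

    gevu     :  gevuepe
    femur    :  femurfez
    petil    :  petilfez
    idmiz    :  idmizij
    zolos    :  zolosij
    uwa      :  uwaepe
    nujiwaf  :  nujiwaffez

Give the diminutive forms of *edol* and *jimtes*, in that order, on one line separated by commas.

Looking at the final sound of each stem: -ij when the stem ends in a sibilant (*idmiz*, *zolos*); -fez when the stem ends in a non-sibilant consonant (*femur*, *petil*, *nujiwaf*); -epe when the stem ends in a vowel (*gevu*, *uwa*).
*edol* — final sound /l/ (a non-sibilant consonant) → -fez → *edolfez*.
Since the final sound of *jimtes* is /s/ (a sibilant), it takes -ij, giving *jimtesij*.

edolfez, jimtesij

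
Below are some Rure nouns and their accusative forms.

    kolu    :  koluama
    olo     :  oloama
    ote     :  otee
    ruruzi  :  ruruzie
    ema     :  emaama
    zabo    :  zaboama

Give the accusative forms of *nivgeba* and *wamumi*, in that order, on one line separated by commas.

nivgebaama, wamumie

The suffix is conditioned by the last vowel: -e when the last vowel of the stem is a front vowel (*ote*, *ruruzi*); -ama when the last vowel of the stem is a back vowel (*kolu*, *olo*, *ema*, *zabo*).
*nivgeba*: last vowel = /a/, a back vowel → -ama → *nivgebaama*.
Since the last vowel of *wamumi* is /i/ (a front vowel), it takes -e, giving *wamumie*.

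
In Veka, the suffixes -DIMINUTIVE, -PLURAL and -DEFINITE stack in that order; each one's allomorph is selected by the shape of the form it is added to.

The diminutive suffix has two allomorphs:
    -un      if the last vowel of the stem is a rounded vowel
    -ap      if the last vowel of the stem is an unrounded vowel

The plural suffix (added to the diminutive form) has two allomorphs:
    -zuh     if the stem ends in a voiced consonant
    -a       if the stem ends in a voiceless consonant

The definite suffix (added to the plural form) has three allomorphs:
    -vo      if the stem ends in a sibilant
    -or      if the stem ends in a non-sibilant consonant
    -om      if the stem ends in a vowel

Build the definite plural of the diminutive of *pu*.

puunzuhor

The last vowel of *pu* is /u/, which is a rounded vowel, so the diminutive suffix is -un, giving *puun*.
The final consonant of the diminutive form *puun* is /n/, which is voiced, so the plural suffix is -zuh, giving *puunzuh*.
The plural form *puunzuh*: final sound = /h/, a non-sibilant consonant → -or → *puunzuhor*.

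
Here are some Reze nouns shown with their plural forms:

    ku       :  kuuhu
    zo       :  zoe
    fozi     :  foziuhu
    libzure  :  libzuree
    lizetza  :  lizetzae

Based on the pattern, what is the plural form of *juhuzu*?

The pattern is height harmony: -uhu when the last vowel of the stem is a high vowel (*ku*, *fozi*); -e when the last vowel of the stem is a non-high vowel (*zo*, *libzure*, *lizetza*).
*juhuzu*: last vowel = /u/, a high vowel → -uhu → *juhuzuuhu*.

juhuzuuhu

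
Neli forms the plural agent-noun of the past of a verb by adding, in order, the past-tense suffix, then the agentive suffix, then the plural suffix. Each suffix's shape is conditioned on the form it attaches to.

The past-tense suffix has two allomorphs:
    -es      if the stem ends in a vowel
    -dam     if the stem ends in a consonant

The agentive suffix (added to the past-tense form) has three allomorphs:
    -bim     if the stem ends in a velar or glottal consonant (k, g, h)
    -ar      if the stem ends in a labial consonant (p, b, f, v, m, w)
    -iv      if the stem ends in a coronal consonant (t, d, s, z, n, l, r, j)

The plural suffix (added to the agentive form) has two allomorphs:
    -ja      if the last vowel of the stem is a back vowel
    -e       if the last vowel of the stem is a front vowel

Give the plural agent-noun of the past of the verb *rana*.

The final sound of *rana* is /a/, which is a vowel, so the past-tense suffix is -es, giving *ranaes*.
Since the final consonant of the past-tense form *ranaes* is /s/ (coronal), it takes -iv, giving *ranaesiv*.
The agentive form *ranaesiv* — last vowel /i/ (a front vowel) → -e → *ranaesive*.

ranaesive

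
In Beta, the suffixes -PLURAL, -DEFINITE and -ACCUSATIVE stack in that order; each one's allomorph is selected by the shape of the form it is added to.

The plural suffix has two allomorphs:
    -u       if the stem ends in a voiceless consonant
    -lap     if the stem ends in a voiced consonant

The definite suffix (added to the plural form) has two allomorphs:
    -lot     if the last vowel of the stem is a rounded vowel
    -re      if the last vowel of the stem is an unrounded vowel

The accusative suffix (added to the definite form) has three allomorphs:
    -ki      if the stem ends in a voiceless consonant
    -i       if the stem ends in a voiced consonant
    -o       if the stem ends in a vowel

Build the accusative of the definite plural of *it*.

*it* — final consonant /t/ (voiceless) → -u → *itu*.
Since the last vowel of the plural form *itu* is /u/ (a rounded vowel), it takes -lot, giving *itulot*.
The definite form *itulot* — final sound /t/ (a voiceless consonant) → -ki → *itulotki*.

itulotki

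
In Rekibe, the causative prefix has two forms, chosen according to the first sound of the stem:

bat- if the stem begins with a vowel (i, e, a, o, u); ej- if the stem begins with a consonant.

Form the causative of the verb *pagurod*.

ejpagurod

Since the first sound of *pagurod* is /p/ (a consonant), it takes ej-, giving *ejpagurod*.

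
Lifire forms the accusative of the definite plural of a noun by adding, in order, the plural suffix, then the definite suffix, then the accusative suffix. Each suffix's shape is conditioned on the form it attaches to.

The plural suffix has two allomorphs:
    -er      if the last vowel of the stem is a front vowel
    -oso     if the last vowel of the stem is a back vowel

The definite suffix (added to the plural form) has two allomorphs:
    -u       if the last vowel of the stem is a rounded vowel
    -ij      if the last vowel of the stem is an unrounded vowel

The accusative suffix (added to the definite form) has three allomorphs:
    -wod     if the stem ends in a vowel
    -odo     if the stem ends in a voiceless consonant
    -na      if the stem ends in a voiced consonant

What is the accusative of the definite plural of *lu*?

Since the last vowel of *lu* is /u/ (a back vowel), it takes -oso, giving *luoso*.
Since the last vowel of the plural form *luoso* is /o/ (a rounded vowel), it takes -u, giving *luosou*.
Since the final sound of the definite form *luosou* is /u/ (a vowel), it takes -wod, giving *luosouwod*.

luosouwod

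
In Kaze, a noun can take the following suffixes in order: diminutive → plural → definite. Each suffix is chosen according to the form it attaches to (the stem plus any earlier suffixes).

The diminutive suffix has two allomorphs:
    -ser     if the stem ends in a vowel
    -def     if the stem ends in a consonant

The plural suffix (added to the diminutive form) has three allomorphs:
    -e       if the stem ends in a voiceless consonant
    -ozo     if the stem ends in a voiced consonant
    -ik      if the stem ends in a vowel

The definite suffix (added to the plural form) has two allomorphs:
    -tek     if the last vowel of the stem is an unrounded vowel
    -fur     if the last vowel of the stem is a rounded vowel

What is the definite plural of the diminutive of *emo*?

emoserozofur

Since the final sound of *emo* is /o/ (a vowel), it takes -ser, giving *emoser*.
The final sound of the diminutive form *emoser* is /r/, which is a voiced consonant, so the plural suffix is -ozo, giving *emoserozo*.
Since the last vowel of the plural form *emoserozo* is /o/ (a rounded vowel), it takes -fur, giving *emoserozofur*.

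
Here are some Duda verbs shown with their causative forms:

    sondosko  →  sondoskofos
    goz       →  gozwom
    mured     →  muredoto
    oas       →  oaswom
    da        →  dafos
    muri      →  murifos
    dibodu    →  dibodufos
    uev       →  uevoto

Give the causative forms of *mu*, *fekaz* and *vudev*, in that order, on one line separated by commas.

The alternation tracks the final sound of the stem — -wom when the stem ends in a sibilant (*goz*, *oas*); -oto when the stem ends in a non-sibilant consonant (*mured*, *uev*); -fos when the stem ends in a vowel (*sondosko*, *da*, *muri*, *dibodu*).
Since the final sound of *mu* is /u/ (a vowel), it takes -fos, giving *mufos*.
The final sound of *fekaz* is /z/, which is a sibilant, so the suffix is -wom, giving *fekazwom*.
Since the final sound of *vudev* is /v/ (a non-sibilant consonant), it takes -oto, giving *vudevoto*.

mufos, fekazwom, vudevoto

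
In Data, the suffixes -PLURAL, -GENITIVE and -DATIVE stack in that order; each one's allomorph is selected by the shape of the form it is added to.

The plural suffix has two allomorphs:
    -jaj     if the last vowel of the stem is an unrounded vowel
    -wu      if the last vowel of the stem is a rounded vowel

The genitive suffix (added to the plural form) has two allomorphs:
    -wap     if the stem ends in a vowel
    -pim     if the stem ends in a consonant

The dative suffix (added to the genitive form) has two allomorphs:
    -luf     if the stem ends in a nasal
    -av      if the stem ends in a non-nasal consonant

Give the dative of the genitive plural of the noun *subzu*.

*subzu*: last vowel = /u/, a rounded vowel → -wu → *subzuwu*.
Since the final sound of the plural form *subzuwu* is /u/ (a vowel), it takes -wap, giving *subzuwuwap*.
The genitive form *subzuwuwap* — final consonant /p/ (non-nasal) → -av → *subzuwuwapav*.

subzuwuwapav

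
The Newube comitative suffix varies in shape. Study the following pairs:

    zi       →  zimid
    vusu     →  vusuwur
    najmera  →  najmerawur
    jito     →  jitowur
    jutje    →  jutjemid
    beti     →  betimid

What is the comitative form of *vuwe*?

The alternation tracks the last vowel of the stem — -mid when the last vowel of the stem is a front vowel (*zi*, *jutje*, *beti*); -wur when the last vowel of the stem is a back vowel (*vusu*, *najmera*, *jito*).
Since the last vowel of *vuwe* is /e/ (a front vowel), it takes -mid, giving *vuwemid*.

vuwemid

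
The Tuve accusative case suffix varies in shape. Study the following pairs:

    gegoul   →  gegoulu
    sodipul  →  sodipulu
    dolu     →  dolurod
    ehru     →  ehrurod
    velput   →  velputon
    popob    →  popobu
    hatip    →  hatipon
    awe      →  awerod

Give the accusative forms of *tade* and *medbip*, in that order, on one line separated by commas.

The suffix is conditioned by the final sound: -on when the stem ends in a voiceless consonant (*velput*, *hatip*); -u when the stem ends in a voiced consonant (*gegoul*, *sodipul*, *popob*); -rod when the stem ends in a vowel (*dolu*, *ehru*, *awe*).
Since the final sound of *tade* is /e/ (a vowel), it takes -rod, giving *taderod*.
The final sound of *medbip* is /p/, which is a voiceless consonant, so the suffix is -on, giving *medbipon*.

taderod, medbipon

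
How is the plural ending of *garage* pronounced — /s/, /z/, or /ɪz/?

/ɪz/

The stem *garage* ends in a sibilant (/s, z, ʃ, ʒ, tʃ, dʒ/).
The plural suffix surfaces as /ɪz/ after sibilants, /s/ after other voiceless consonants, and /z/ after other voiced sounds.
So the plural -s on *garage* is pronounced /ɪz/.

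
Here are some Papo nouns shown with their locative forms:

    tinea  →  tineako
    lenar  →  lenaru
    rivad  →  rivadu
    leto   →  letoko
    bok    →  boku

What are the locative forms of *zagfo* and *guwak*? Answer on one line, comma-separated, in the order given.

zagfoko, guwaku

The suffix is conditioned by the final sound: -u when the stem ends in a consonant (*lenar*, *rivad*, *bok*); -ko when the stem ends in a vowel (*tinea*, *leto*).
*zagfo* — final sound /o/ (a vowel) → -ko → *zagfoko*.
*guwak* — final sound /k/ (a consonant) → -u → *guwaku*.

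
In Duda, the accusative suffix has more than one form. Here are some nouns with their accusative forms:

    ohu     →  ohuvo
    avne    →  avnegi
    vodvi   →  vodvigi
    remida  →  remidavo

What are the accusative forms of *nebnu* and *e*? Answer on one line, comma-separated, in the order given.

The pattern is front/back vowel harmony: -gi when the last vowel of the stem is a front vowel (*avne*, *vodvi*); -vo when the last vowel of the stem is a back vowel (*ohu*, *remida*).
Since the last vowel of *nebnu* is /u/ (a back vowel), it takes -vo, giving *nebnuvo*.
The last vowel of *e* is /e/, which is a front vowel, so the suffix is -gi, giving *egi*.

nebnuvo, egi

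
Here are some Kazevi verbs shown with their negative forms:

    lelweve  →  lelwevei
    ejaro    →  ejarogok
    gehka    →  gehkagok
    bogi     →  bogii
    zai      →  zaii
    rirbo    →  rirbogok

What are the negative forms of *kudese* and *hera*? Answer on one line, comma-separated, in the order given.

The pattern is front/back vowel harmony: -i when the last vowel of the stem is a front vowel (*lelweve*, *bogi*, *zai*); -gok when the last vowel of the stem is a back vowel (*ejaro*, *gehka*, *rirbo*).
*kudese* — last vowel /e/ (a front vowel) → -i → *kudesei*.
*hera* — last vowel /a/ (a back vowel) → -gok → *heragok*.

kudesei, heragok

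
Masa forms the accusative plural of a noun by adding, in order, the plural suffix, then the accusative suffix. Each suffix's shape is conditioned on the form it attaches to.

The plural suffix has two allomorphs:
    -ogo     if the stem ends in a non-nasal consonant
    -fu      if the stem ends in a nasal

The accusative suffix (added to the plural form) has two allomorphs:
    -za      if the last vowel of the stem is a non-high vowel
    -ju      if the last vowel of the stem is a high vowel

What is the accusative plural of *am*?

amfuju

*am* — final consonant /m/ (a nasal) → -fu → *amfu*.
The last vowel of the plural form *amfu* is /u/, which is a high vowel, so the accusative suffix is -ju, giving *amfuju*.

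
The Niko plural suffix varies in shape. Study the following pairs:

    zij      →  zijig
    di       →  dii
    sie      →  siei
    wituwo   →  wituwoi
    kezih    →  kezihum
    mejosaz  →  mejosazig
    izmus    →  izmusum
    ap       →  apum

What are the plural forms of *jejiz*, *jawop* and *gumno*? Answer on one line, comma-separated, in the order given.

The suffix is conditioned by the final sound: -um when the stem ends in a voiceless consonant (*kezih*, *izmus*, *ap*); -ig when the stem ends in a voiced consonant (*zij*, *mejosaz*); -i when the stem ends in a vowel (*di*, *sie*, *wituwo*).
Since the final sound of *jejiz* is /z/ (a voiced consonant), it takes -ig, giving *jejizig*.
*jawop* — final sound /p/ (a voiceless consonant) → -um → *jawopum*.
*gumno* — final sound /o/ (a vowel) → -i → *gumnoi*.

jejizig, jawopum, gumnoi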